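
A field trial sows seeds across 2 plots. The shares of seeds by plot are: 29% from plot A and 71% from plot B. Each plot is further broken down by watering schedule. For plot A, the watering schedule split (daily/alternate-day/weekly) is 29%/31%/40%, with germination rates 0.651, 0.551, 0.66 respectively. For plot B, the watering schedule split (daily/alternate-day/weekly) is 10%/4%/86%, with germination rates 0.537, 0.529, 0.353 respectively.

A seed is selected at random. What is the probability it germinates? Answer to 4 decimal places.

P(G|A) = 0.29·0.651 + 0.31·0.551 + 0.4·0.66 = 0.18879 + 0.17081 + 0.264 = 0.6236
P(G|B) = 0.1·0.537 + 0.04·0.529 + 0.86·0.353 = 0.0537 + 0.02116 + 0.30358 = 0.37844
By total probability over the outer partition,
P(G) = 0.29·0.6236 + 0.71·0.37844
      = 0.180844 + 0.2686924 = 0.4495364

0.4495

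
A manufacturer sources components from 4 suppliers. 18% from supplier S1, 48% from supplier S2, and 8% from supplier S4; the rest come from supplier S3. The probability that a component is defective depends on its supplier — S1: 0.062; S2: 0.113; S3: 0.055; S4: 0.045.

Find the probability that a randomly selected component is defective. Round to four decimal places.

P(S3) = 1 − (0.18 + 0.48 + 0.08) = 0.26.
P(D) = P(D|S1)·P(S1) + P(D|S2)·P(S2) + P(D|S3)·P(S3) + P(D|S4)·P(S4)
      = 0.062·0.18 + 0.113·0.48 + 0.055·0.26 + 0.045·0.08
      = 0.01116 + 0.05424 + 0.0143 + 0.0036 = 0.0833

P(D) ≈ 0.0833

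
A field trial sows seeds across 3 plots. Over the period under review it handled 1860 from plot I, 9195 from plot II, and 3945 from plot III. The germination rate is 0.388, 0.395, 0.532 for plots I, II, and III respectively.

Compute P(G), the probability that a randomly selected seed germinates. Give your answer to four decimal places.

Total: 1860 + 9195 + 3945 = 15000.
P(I) = 1860/15000 = 0.124. P(II) = 9195/15000 = 0.613. P(III) = 3945/15000 = 0.263.
Using total probability over the partition,
P(G) = P(G|I)·P(I) + P(G|II)·P(II) + P(G|III)·P(III)
      = 0.388·0.124 + 0.395·0.613 + 0.532·0.263
      = 0.048112 + 0.242135 + 0.139916 = 0.430163

P(G) ≈ 0.4302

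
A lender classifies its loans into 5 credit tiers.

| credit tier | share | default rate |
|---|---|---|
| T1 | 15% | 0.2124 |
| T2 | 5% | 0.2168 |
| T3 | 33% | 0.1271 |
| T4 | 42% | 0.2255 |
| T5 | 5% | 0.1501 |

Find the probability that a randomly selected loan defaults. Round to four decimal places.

P(D) ≈ 0.1869

P(D) = P(D|T1)·P(T1) + P(D|T2)·P(T2) + P(D|T3)·P(T3) + P(D|T4)·P(T4) + P(D|T5)·P(T5)
      = 0.2124·0.15 + 0.2168·0.05 + 0.1271·0.33 + 0.2255·0.42 + 0.1501·0.05
      = 0.03186 + 0.01084 + 0.041943 + 0.09471 + 0.007505 = 0.186858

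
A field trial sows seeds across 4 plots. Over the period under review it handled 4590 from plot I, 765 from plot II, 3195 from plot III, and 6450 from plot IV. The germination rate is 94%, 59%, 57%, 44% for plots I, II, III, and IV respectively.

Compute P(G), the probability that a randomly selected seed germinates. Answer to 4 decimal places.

P(G) ≈ 0.6283

Total: 4590 + 765 + 3195 + 6450 = 15000.
P(I) = 4590/15000 = 0.306. P(II) = 765/15000 = 0.051. P(III) = 3195/15000 = 0.213. P(IV) = 6450/15000 = 0.43.
By the law of total probability,
P(G) = P(G|I)·P(I) + P(G|II)·P(II) + P(G|III)·P(III) + P(G|IV)·P(IV)
      = 0.94·0.306 + 0.59·0.051 + 0.57·0.213 + 0.44·0.43
      = 0.28764 + 0.03009 + 0.12141 + 0.1892 = 0.62834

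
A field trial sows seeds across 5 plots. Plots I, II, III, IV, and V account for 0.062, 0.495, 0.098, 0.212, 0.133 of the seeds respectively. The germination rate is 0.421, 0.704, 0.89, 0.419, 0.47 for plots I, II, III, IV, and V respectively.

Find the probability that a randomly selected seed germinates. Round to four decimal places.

P(G) = P(G|I)·P(I) + P(G|II)·P(II) + P(G|III)·P(III) + P(G|IV)·P(IV) + P(G|V)·P(V)
      = 0.421·0.062 + 0.704·0.495 + 0.89·0.098 + 0.419·0.212 + 0.47·0.133
      = 0.026102 + 0.34848 + 0.08722 + 0.088828 + 0.06251 = 0.61314

P(G) ≈ 0.6131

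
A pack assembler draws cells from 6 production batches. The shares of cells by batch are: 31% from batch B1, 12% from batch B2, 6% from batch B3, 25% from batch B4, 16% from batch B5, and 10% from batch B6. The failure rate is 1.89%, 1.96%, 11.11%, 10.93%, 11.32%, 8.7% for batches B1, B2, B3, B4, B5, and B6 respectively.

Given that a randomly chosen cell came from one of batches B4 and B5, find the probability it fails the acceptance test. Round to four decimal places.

P(F|S) ≈ 0.1108

Let S = {B4, B5}.
P(S) = 0.25 + 0.16 = 0.41.
P(F ∩ S) = 0.1093·0.25 + 0.1132·0.16 = 0.027325 + 0.018112 = 0.045437.
P(F | S) = 0.045437 / 0.41 = 0.110822…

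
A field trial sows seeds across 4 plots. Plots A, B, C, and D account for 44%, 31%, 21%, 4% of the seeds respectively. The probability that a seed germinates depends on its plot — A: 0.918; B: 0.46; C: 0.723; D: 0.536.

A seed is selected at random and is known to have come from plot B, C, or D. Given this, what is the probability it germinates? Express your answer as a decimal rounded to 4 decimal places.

Let S = {B, C, D}.
P(S) = 0.31 + 0.21 + 0.04 = 0.56.
P(G ∩ S) = 0.46·0.31 + 0.723·0.21 + 0.536·0.04 = 0.1426 + 0.15183 + 0.02144 = 0.31587.
P(G | S) = 0.31587 / 0.56 = 0.564054…

0.5641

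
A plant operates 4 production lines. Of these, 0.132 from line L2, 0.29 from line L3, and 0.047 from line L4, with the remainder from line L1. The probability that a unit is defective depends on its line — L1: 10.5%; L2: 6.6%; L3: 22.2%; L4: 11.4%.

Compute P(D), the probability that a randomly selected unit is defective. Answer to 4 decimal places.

0.1342

P(L1) = 1 − (0.132 + 0.29 + 0.047) = 0.531.
P(D) = P(D|L1)·P(L1) + P(D|L2)·P(L2) + P(D|L3)·P(L3) + P(D|L4)·P(L4)
      = 0.105·0.531 + 0.066·0.132 + 0.222·0.29 + 0.114·0.047
      = 0.055755 + 0.008712 + 0.06438 + 0.005358 = 0.134205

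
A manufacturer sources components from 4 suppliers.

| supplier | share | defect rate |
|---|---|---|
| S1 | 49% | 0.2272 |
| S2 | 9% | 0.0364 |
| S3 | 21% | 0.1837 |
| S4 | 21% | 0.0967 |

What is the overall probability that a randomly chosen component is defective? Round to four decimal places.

0.1735

Using total probability over the partition,
P(D) = P(D|S1)·P(S1) + P(D|S2)·P(S2) + P(D|S3)·P(S3) + P(D|S4)·P(S4)
      = 0.2272·0.49 + 0.0364·0.09 + 0.1837·0.21 + 0.0967·0.21
      = 0.111328 + 0.003276 + 0.038577 + 0.020307 = 0.173488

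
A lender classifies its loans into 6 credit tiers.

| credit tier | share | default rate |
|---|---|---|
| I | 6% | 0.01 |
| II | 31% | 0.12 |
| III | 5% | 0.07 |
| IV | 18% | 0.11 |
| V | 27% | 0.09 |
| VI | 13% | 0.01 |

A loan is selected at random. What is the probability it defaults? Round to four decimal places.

P(D) ≈ 0.0867

Summing over the partition,
P(D) = P(D|I)·P(I) + P(D|II)·P(II) + P(D|III)·P(III) + P(D|IV)·P(IV) + P(D|V)·P(V) + P(D|VI)·P(VI)
      = 0.01·0.06 + 0.12·0.31 + 0.07·0.05 + 0.11·0.18 + 0.09·0.27 + 0.01·0.13
      = 0.0006 + 0.0372 + 0.0035 + 0.0198 + 0.0243 + 0.0013 = 0.0867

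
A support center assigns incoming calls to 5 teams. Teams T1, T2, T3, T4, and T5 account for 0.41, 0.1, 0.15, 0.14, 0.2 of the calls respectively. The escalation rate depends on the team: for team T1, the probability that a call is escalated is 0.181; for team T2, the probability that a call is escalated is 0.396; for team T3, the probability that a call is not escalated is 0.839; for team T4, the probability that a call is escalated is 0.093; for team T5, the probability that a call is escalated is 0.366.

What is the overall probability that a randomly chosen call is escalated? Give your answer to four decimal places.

0.2242

P(E|T3) = 1 − 0.839 = 0.161.
P(E) = P(E|T1)·P(T1) + P(E|T2)·P(T2) + P(E|T3)·P(T3) + P(E|T4)·P(T4) + P(E|T5)·P(T5)
      = 0.181·0.41 + 0.396·0.1 + 0.161·0.15 + 0.093·0.14 + 0.366·0.2
      = 0.07421 + 0.0396 + 0.02415 + 0.01302 + 0.0732 = 0.22418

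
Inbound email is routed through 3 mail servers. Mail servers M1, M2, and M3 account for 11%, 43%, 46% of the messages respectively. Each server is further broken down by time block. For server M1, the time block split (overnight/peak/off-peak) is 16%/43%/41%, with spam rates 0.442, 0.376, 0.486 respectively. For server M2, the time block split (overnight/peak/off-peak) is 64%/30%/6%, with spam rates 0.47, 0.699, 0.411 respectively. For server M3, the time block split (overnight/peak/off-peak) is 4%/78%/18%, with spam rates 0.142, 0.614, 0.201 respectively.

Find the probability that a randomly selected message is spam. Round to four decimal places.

0.5172

P(S|M1) = 0.16·0.442 + 0.43·0.376 + 0.41·0.486 = 0.07072 + 0.16168 + 0.19926 = 0.43166
P(S|M2) = 0.64·0.47 + 0.3·0.699 + 0.06·0.411 = 0.3008 + 0.2097 + 0.02466 = 0.53516
P(S|M3) = 0.04·0.142 + 0.78·0.614 + 0.18·0.201 = 0.00568 + 0.47892 + 0.03618 = 0.52078
By total probability over the outer partition,
P(S) = 0.11·0.43166 + 0.43·0.53516 + 0.46·0.52078
      = 0.0474826 + 0.2301188 + 0.2395588 = 0.5171602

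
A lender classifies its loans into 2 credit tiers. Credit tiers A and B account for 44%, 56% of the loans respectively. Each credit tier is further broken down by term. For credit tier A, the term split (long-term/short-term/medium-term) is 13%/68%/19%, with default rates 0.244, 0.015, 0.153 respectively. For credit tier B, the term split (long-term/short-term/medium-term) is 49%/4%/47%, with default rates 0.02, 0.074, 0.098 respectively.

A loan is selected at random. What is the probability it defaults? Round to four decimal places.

P(D|A) = 0.13·0.244 + 0.68·0.015 + 0.19·0.153 = 0.03172 + 0.0102 + 0.02907 = 0.07099
P(D|B) = 0.49·0.02 + 0.04·0.074 + 0.47·0.098 = 0.0098 + 0.00296 + 0.04606 = 0.05882
Then overall,
P(D) = 0.44·0.07099 + 0.56·0.05882
      = 0.0312356 + 0.0329392 = 0.0641748

0.0642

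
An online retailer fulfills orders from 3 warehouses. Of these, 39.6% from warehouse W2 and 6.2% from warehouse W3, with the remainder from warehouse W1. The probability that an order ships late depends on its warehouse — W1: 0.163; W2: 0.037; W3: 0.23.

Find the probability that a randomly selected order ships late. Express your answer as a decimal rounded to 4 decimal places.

P(W1) = 1 − (0.396 + 0.062) = 0.542.
Summing over the partition,
P(L) = P(L|W1)·P(W1) + P(L|W2)·P(W2) + P(L|W3)·P(W3)
      = 0.163·0.542 + 0.037·0.396 + 0.23·0.062
      = 0.088346 + 0.014652 + 0.01426 = 0.117258

P(L) ≈ 0.1173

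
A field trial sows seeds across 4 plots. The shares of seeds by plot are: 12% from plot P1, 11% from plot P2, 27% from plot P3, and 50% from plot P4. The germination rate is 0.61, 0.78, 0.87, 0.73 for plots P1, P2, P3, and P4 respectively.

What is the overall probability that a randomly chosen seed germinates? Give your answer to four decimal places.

P(G) ≈ 0.7589

P(G) = P(G|P1)·P(P1) + P(G|P2)·P(P2) + P(G|P3)·P(P3) + P(G|P4)·P(P4)
      = 0.61·0.12 + 0.78·0.11 + 0.87·0.27 + 0.73·0.5
      = 0.0732 + 0.0858 + 0.2349 + 0.365 = 0.7589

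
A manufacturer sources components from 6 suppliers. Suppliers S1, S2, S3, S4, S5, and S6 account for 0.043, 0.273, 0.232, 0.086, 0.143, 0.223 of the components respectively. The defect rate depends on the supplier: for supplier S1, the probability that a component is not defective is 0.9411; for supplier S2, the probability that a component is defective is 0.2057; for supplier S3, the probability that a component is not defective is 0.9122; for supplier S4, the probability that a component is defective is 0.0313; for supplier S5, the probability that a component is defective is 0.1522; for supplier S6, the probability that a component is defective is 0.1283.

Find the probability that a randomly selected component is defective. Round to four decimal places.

P(D|S1) = 1 − 0.9411 = 0.0589.
P(D|S3) = 1 − 0.9122 = 0.0878.
P(D) = P(D|S1)·P(S1) + P(D|S2)·P(S2) + P(D|S3)·P(S3) + P(D|S4)·P(S4) + P(D|S5)·P(S5) + P(D|S6)·P(S6)
      = 0.0589·0.043 + 0.2057·0.273 + 0.0878·0.232 + 0.0313·0.086 + 0.1522·0.143 + 0.1283·0.223
      = 0.0025327 + 0.0561561 + 0.0203696 + 0.0026918 + 0.0217646 + 0.0286109 = 0.1321257

P(D) ≈ 0.1321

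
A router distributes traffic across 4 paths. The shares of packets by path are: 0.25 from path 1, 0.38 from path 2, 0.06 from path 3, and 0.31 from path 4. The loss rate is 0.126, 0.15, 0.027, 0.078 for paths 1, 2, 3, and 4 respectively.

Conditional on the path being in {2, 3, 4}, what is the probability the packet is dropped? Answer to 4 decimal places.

P(L|S) ≈ 0.1104

Let S = {2, 3, 4}.
P(S) = 0.38 + 0.06 + 0.31 = 0.75.
P(L ∩ S) = 0.15·0.38 + 0.027·0.06 + 0.078·0.31 = 0.057 + 0.00162 + 0.02418 = 0.0828.
P(L | S) = 0.0828 / 0.75 = 0.110400…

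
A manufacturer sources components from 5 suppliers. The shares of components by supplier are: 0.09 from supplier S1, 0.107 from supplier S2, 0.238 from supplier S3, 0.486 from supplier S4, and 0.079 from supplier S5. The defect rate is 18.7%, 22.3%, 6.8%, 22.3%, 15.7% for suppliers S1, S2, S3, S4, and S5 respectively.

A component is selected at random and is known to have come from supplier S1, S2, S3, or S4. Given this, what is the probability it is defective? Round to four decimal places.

P(D|S) ≈ 0.1794

Let S = {S1, S2, S3, S4}.
P(S) = 0.09 + 0.107 + 0.238 + 0.486 = 0.921.
P(D ∩ S) = 0.187·0.09 + 0.223·0.107 + 0.068·0.238 + 0.223·0.486 = 0.01683 + 0.023861 + 0.016184 + 0.108378 = 0.165253.
P(D | S) = 0.165253 / 0.921 = 0.179428…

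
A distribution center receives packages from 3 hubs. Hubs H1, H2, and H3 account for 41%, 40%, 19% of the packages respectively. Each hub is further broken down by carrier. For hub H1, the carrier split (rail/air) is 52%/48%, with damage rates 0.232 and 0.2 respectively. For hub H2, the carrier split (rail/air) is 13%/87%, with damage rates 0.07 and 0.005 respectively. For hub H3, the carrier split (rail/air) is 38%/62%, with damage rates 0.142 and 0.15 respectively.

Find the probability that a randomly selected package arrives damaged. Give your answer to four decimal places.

0.1221

P(D|H1) = 0.52·0.232 + 0.48·0.2 = 0.12064 + 0.096 = 0.21664
P(D|H2) = 0.13·0.07 + 0.87·0.005 = 0.0091 + 0.00435 = 0.01345
P(D|H3) = 0.38·0.142 + 0.62·0.15 = 0.05396 + 0.093 = 0.14696
Then overall,
P(D) = 0.41·0.21664 + 0.4·0.01345 + 0.19·0.14696
      = 0.0888224 + 0.00538 + 0.0279224 = 0.1221248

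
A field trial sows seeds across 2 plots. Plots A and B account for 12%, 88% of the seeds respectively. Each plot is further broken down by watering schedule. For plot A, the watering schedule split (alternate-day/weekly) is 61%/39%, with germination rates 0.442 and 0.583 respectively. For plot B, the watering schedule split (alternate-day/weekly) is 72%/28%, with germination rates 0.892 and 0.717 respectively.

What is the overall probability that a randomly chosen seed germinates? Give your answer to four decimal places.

P(G|A) = 0.61·0.442 + 0.39·0.583 = 0.26962 + 0.22737 = 0.49699
P(G|B) = 0.72·0.892 + 0.28·0.717 = 0.64224 + 0.20076 = 0.843
By total probability over the outer partition,
P(G) = 0.12·0.49699 + 0.88·0.843
      = 0.0596388 + 0.74184 = 0.8014788

0.8015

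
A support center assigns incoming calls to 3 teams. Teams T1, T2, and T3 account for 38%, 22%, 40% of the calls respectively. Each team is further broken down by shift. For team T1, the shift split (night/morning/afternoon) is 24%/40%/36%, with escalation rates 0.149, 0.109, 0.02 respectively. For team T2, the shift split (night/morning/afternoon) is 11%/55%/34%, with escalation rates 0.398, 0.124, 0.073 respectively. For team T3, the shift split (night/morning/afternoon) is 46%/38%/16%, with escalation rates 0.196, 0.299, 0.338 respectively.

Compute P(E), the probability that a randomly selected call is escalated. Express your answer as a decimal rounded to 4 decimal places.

P(E) ≈ 0.1661

P(E|T1) = 0.24·0.149 + 0.4·0.109 + 0.36·0.02 = 0.03576 + 0.0436 + 0.0072 = 0.08656
P(E|T2) = 0.11·0.398 + 0.55·0.124 + 0.34·0.073 = 0.04378 + 0.0682 + 0.02482 = 0.1368
P(E|T3) = 0.46·0.196 + 0.38·0.299 + 0.16·0.338 = 0.09016 + 0.11362 + 0.05408 = 0.25786
Then overall,
P(E) = 0.38·0.08656 + 0.22·0.1368 + 0.4·0.25786
      = 0.0328928 + 0.030096 + 0.103144 = 0.1661328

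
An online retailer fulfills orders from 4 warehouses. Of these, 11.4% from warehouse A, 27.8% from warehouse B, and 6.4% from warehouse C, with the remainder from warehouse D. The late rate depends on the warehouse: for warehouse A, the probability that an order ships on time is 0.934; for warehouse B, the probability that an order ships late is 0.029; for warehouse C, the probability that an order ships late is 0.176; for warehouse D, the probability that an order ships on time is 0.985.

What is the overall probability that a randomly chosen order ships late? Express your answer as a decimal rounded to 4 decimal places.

P(D) = 1 − (0.114 + 0.278 + 0.064) = 0.544.
P(L|A) = 1 − 0.934 = 0.066.
P(L|D) = 1 − 0.985 = 0.015.
P(L) = P(L|A)·P(A) + P(L|B)·P(B) + P(L|C)·P(C) + P(L|D)·P(D)
      = 0.066·0.114 + 0.029·0.278 + 0.176·0.064 + 0.015·0.544
      = 0.007524 + 0.008062 + 0.011264 + 0.00816 = 0.03501

0.0350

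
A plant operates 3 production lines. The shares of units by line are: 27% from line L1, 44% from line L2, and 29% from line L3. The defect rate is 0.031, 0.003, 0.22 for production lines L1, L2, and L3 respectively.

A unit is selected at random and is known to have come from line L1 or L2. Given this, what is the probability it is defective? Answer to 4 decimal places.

Let S = {L1, L2}.
P(S) = 0.27 + 0.44 = 0.71.
P(D ∩ S) = 0.031·0.27 + 0.003·0.44 = 0.00837 + 0.00132 = 0.00969.
P(D | S) = 0.00969 / 0.71 = 0.013648…

P(D|S) ≈ 0.0136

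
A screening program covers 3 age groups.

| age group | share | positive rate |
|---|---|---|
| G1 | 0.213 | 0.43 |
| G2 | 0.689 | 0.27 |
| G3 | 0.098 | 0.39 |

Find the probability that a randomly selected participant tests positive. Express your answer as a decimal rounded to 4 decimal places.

P(T) = P(T|G1)·P(G1) + P(T|G2)·P(G2) + P(T|G3)·P(G3)
      = 0.43·0.213 + 0.27·0.689 + 0.39·0.098
      = 0.09159 + 0.18603 + 0.03822 = 0.31584

0.3158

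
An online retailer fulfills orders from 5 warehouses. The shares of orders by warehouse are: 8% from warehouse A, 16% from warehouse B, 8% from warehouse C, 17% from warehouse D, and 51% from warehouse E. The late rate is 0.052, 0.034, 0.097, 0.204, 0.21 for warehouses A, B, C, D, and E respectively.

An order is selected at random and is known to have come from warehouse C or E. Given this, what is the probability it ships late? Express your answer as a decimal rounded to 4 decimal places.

Let S = {C, E}.
P(S) = 0.08 + 0.51 = 0.59.
P(L ∩ S) = 0.097·0.08 + 0.21·0.51 = 0.00776 + 0.1071 = 0.11486.
P(L | S) = 0.11486 / 0.59 = 0.194678…

0.1947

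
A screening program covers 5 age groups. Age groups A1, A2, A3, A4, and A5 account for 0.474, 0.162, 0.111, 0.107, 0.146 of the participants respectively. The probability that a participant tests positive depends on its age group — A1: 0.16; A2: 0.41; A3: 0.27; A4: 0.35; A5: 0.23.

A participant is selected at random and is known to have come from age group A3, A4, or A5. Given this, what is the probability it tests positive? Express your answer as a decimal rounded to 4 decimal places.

Let S = {A3, A4, A5}.
P(S) = 0.111 + 0.107 + 0.146 = 0.364.
P(T ∩ S) = 0.27·0.111 + 0.35·0.107 + 0.23·0.146 = 0.02997 + 0.03745 + 0.03358 = 0.101.
P(T | S) = 0.101 / 0.364 = 0.277473…

P(T|S) ≈ 0.2775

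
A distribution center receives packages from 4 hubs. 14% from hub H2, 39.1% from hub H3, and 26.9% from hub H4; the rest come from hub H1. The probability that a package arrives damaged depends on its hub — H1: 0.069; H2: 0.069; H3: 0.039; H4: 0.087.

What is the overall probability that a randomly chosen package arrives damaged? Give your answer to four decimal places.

P(H1) = 1 − (0.14 + 0.391 + 0.269) = 0.2.
P(D) = P(D|H1)·P(H1) + P(D|H2)·P(H2) + P(D|H3)·P(H3) + P(D|H4)·P(H4)
      = 0.069·0.2 + 0.069·0.14 + 0.039·0.391 + 0.087·0.269
      = 0.0138 + 0.00966 + 0.015249 + 0.023403 = 0.062112

P(D) ≈ 0.0621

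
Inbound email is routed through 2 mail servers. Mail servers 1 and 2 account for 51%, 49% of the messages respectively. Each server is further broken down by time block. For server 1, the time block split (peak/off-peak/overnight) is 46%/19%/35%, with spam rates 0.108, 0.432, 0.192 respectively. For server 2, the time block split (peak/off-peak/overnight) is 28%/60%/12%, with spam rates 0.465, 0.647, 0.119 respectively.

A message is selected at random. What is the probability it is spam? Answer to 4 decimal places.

0.3625

P(S|1) = 0.46·0.108 + 0.19·0.432 + 0.35·0.192 = 0.04968 + 0.08208 + 0.0672 = 0.19896
P(S|2) = 0.28·0.465 + 0.6·0.647 + 0.12·0.119 = 0.1302 + 0.3882 + 0.01428 = 0.53268
By total probability over the outer partition,
P(S) = 0.51·0.19896 + 0.49·0.53268
      = 0.1014696 + 0.2610132 = 0.3624828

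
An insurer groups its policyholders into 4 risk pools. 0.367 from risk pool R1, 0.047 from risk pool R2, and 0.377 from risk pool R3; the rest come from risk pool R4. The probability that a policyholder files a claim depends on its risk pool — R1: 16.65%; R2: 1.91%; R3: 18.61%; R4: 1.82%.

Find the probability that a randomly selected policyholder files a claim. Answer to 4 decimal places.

0.1360

P(R4) = 1 − (0.367 + 0.047 + 0.377) = 0.209.
P(C) = P(C|R1)·P(R1) + P(C|R2)·P(R2) + P(C|R3)·P(R3) + P(C|R4)·P(R4)
      = 0.1665·0.367 + 0.0191·0.047 + 0.1861·0.377 + 0.0182·0.209
      = 0.0611055 + 0.0008977 + 0.0701597 + 0.0038038 = 0.1359667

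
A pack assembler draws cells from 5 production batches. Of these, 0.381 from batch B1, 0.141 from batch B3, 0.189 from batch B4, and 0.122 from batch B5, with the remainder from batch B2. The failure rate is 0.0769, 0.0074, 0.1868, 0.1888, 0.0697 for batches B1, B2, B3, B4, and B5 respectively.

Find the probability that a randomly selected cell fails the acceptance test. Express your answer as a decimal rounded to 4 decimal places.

0.1011

P(B2) = 1 − (0.381 + 0.141 + 0.189 + 0.122) = 0.167.
P(F) = P(F|B1)·P(B1) + P(F|B2)·P(B2) + P(F|B3)·P(B3) + P(F|B4)·P(B4) + P(F|B5)·P(B5)
      = 0.0769·0.381 + 0.0074·0.167 + 0.1868·0.141 + 0.1888·0.189 + 0.0697·0.122
      = 0.0292989 + 0.0012358 + 0.0263388 + 0.0356832 + 0.0085034 = 0.1010601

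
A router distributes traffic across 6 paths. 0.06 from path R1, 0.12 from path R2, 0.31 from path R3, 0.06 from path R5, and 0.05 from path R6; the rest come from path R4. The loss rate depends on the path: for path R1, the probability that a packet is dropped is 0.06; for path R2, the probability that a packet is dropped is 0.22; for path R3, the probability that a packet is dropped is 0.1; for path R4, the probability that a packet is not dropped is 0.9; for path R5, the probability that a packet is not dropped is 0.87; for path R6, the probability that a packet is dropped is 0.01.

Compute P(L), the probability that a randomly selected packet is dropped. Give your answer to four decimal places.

0.1093

P(R4) = 1 − (0.06 + 0.12 + 0.31 + 0.06 + 0.05) = 0.4.
P(L|R4) = 1 − 0.9 = 0.1.
P(L|R5) = 1 − 0.87 = 0.13.
P(L) = P(L|R1)·P(R1) + P(L|R2)·P(R2) + P(L|R3)·P(R3) + P(L|R4)·P(R4) + P(L|R5)·P(R5) + P(L|R6)·P(R6)
      = 0.06·0.06 + 0.22·0.12 + 0.1·0.31 + 0.1·0.4 + 0.13·0.06 + 0.01·0.05
      = 0.0036 + 0.0264 + 0.031 + 0.04 + 0.0078 + 0.0005 = 0.1093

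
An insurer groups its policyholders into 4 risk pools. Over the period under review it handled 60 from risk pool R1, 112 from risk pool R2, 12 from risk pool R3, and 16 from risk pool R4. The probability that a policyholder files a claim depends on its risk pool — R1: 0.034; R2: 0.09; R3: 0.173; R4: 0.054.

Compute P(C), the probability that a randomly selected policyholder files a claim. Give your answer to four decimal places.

Total: 60 + 112 + 12 + 16 = 200.
P(R1) = 60/200 = 0.3. P(R2) = 112/200 = 0.56. P(R3) = 12/200 = 0.06. P(R4) = 16/200 = 0.08.
P(C) = P(C|R1)·P(R1) + P(C|R2)·P(R2) + P(C|R3)·P(R3) + P(C|R4)·P(R4)
      = 0.034·0.3 + 0.09·0.56 + 0.173·0.06 + 0.054·0.08
      = 0.0102 + 0.0504 + 0.01038 + 0.00432 = 0.0753

P(C) ≈ 0.0753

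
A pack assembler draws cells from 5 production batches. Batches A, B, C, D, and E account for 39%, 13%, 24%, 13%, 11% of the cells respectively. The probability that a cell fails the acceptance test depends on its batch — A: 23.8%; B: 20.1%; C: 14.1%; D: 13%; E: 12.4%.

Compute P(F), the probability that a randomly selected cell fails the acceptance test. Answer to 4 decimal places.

P(F) ≈ 0.1833

Using total probability over the partition,
P(F) = P(F|A)·P(A) + P(F|B)·P(B) + P(F|C)·P(C) + P(F|D)·P(D) + P(F|E)·P(E)
      = 0.238·0.39 + 0.201·0.13 + 0.141·0.24 + 0.13·0.13 + 0.124·0.11
      = 0.09282 + 0.02613 + 0.03384 + 0.0169 + 0.01364 = 0.18333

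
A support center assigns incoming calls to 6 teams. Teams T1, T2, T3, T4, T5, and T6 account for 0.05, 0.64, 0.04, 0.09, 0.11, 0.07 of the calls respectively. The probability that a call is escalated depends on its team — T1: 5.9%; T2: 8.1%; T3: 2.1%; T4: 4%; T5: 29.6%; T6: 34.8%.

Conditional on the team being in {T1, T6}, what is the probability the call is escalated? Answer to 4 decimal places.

Let S = {T1, T6}.
P(S) = 0.05 + 0.07 = 0.12.
P(E ∩ S) = 0.059·0.05 + 0.348·0.07 = 0.00295 + 0.02436 = 0.02731.
P(E | S) = 0.02731 / 0.12 = 0.227583…

0.2276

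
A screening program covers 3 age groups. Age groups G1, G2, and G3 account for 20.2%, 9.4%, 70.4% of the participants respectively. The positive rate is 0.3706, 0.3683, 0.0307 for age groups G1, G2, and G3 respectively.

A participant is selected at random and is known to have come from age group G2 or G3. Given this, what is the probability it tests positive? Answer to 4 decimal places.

Let S = {G2, G3}.
P(S) = 0.094 + 0.704 = 0.798.
P(T ∩ S) = 0.3683·0.094 + 0.0307·0.704 = 0.0346202 + 0.0216128 = 0.056233.
P(T | S) = 0.056233 / 0.798 = 0.070467…

0.0705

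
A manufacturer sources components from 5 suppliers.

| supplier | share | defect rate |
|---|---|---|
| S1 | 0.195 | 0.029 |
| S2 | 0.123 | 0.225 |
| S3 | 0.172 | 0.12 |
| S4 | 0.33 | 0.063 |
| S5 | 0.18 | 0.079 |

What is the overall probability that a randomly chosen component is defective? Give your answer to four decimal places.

0.0890

Summing over the partition,
P(D) = P(D|S1)·P(S1) + P(D|S2)·P(S2) + P(D|S3)·P(S3) + P(D|S4)·P(S4) + P(D|S5)·P(S5)
      = 0.029·0.195 + 0.225·0.123 + 0.12·0.172 + 0.063·0.33 + 0.079·0.18
      = 0.005655 + 0.027675 + 0.02064 + 0.02079 + 0.01422 = 0.08898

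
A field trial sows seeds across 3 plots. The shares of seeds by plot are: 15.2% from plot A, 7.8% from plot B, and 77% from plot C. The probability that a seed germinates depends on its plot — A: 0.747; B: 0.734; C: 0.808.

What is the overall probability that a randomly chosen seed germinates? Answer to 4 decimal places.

P(G) ≈ 0.7930

Using total probability over the partition,
P(G) = P(G|A)·P(A) + P(G|B)·P(B) + P(G|C)·P(C)
      = 0.747·0.152 + 0.734·0.078 + 0.808·0.77
      = 0.113544 + 0.057252 + 0.62216 = 0.792956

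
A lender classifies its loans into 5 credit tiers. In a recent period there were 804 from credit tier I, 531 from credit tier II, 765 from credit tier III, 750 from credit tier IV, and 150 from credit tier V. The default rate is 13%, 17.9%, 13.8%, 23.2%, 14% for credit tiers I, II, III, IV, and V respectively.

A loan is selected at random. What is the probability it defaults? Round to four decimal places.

Total: 804 + 531 + 765 + 750 + 150 = 3000.
P(I) = 804/3000 = 0.268. P(II) = 531/3000 = 0.177. P(III) = 765/3000 = 0.255. P(IV) = 750/3000 = 0.25. P(V) = 150/3000 = 0.05.
Summing over the partition,
P(D) = P(D|I)·P(I) + P(D|II)·P(II) + P(D|III)·P(III) + P(D|IV)·P(IV) + P(D|V)·P(V)
      = 0.13·0.268 + 0.179·0.177 + 0.138·0.255 + 0.232·0.25 + 0.14·0.05
      = 0.03484 + 0.031683 + 0.03519 + 0.058 + 0.007 = 0.166713

P(D) ≈ 0.1667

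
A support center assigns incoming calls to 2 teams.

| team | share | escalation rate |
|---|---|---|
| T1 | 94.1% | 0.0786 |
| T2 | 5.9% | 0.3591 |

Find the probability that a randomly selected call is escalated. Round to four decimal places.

P(E) = P(E|T1)·P(T1) + P(E|T2)·P(T2)
      = 0.0786·0.941 + 0.3591·0.059
      = 0.0739626 + 0.0211869 = 0.0951495

P(E) ≈ 0.0951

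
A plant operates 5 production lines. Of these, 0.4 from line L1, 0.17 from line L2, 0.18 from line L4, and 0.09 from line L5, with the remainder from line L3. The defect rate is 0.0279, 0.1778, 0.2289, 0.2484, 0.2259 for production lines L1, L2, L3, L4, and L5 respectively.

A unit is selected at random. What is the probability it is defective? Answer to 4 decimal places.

P(D) ≈ 0.1431

P(L3) = 1 − (0.4 + 0.17 + 0.18 + 0.09) = 0.16.
Using total probability over the partition,
P(D) = P(D|L1)·P(L1) + P(D|L2)·P(L2) + P(D|L3)·P(L3) + P(D|L4)·P(L4) + P(D|L5)·P(L5)
      = 0.0279·0.4 + 0.1778·0.17 + 0.2289·0.16 + 0.2484·0.18 + 0.2259·0.09
      = 0.01116 + 0.030226 + 0.036624 + 0.044712 + 0.020331 = 0.143053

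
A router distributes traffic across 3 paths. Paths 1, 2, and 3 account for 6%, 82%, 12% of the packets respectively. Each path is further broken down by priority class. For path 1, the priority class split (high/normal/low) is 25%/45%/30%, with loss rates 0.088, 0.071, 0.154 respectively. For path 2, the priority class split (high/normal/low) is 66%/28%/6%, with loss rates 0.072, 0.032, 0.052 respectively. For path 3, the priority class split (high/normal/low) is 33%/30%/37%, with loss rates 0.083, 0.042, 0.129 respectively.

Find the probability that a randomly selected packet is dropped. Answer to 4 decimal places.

P(L) ≈ 0.0654

P(L|1) = 0.25·0.088 + 0.45·0.071 + 0.3·0.154 = 0.022 + 0.03195 + 0.0462 = 0.10015
P(L|2) = 0.66·0.072 + 0.28·0.032 + 0.06·0.052 = 0.04752 + 0.00896 + 0.00312 = 0.0596
P(L|3) = 0.33·0.083 + 0.3·0.042 + 0.37·0.129 = 0.02739 + 0.0126 + 0.04773 = 0.08772
By total probability over the outer partition,
P(L) = 0.06·0.10015 + 0.82·0.0596 + 0.12·0.08772
      = 0.006009 + 0.048872 + 0.0105264 = 0.0654074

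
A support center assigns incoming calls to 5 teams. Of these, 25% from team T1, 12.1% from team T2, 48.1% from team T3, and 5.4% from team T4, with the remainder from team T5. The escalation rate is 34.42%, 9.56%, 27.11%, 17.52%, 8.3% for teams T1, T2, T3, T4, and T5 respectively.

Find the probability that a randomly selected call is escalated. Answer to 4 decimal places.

P(T5) = 1 − (0.25 + 0.121 + 0.481 + 0.054) = 0.094.
P(E) = P(E|T1)·P(T1) + P(E|T2)·P(T2) + P(E|T3)·P(T3) + P(E|T4)·P(T4) + P(E|T5)·P(T5)
      = 0.3442·0.25 + 0.0956·0.121 + 0.2711·0.481 + 0.1752·0.054 + 0.083·0.094
      = 0.08605 + 0.0115676 + 0.1303991 + 0.0094608 + 0.007802 = 0.2452795

0.2453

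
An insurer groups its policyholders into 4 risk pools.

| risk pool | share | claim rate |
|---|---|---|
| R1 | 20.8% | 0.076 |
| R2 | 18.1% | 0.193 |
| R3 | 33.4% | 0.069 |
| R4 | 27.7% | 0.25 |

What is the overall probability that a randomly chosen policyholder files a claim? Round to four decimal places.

P(C) = P(C|R1)·P(R1) + P(C|R2)·P(R2) + P(C|R3)·P(R3) + P(C|R4)·P(R4)
      = 0.076·0.208 + 0.193·0.181 + 0.069·0.334 + 0.25·0.277
      = 0.015808 + 0.034933 + 0.023046 + 0.06925 = 0.143037

0.1430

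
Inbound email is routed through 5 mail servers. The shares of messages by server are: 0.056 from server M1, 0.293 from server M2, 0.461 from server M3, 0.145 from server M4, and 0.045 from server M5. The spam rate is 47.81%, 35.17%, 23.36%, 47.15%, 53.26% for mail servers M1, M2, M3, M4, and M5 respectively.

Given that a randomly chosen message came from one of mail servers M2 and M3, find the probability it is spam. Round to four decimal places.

P(S|J) ≈ 0.2795

Let J = {M2, M3}.
P(J) = 0.293 + 0.461 = 0.754.
P(S ∩ J) = 0.3517·0.293 + 0.2336·0.461 = 0.1030481 + 0.1076896 = 0.2107377.
P(S | J) = 0.2107377 / 0.754 = 0.279493…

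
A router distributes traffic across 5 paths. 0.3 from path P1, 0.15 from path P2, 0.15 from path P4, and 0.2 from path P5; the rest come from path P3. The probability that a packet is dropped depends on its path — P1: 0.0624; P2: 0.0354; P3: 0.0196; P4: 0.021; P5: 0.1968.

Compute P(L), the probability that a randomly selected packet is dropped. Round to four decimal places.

0.0705

P(P3) = 1 − (0.3 + 0.15 + 0.15 + 0.2) = 0.2.
By the law of total probability,
P(L) = P(L|P1)·P(P1) + P(L|P2)·P(P2) + P(L|P3)·P(P3) + P(L|P4)·P(P4) + P(L|P5)·P(P5)
      = 0.0624·0.3 + 0.0354·0.15 + 0.0196·0.2 + 0.021·0.15 + 0.1968·0.2
      = 0.01872 + 0.00531 + 0.00392 + 0.00315 + 0.03936 = 0.07046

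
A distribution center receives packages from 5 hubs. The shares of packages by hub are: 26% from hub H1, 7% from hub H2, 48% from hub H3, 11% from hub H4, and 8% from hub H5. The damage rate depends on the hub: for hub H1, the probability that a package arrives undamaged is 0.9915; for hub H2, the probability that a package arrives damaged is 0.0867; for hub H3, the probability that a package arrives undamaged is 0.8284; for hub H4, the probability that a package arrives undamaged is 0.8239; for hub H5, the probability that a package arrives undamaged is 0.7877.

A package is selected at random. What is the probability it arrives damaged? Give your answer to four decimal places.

0.1270

P(D|H1) = 1 − 0.9915 = 0.0085.
P(D|H3) = 1 − 0.8284 = 0.1716.
P(D|H4) = 1 − 0.8239 = 0.1761.
P(D|H5) = 1 − 0.7877 = 0.2123.
P(D) = P(D|H1)·P(H1) + P(D|H2)·P(H2) + P(D|H3)·P(H3) + P(D|H4)·P(H4) + P(D|H5)·P(H5)
      = 0.0085·0.26 + 0.0867·0.07 + 0.1716·0.48 + 0.1761·0.11 + 0.2123·0.08
      = 0.00221 + 0.006069 + 0.082368 + 0.019371 + 0.016984 = 0.127002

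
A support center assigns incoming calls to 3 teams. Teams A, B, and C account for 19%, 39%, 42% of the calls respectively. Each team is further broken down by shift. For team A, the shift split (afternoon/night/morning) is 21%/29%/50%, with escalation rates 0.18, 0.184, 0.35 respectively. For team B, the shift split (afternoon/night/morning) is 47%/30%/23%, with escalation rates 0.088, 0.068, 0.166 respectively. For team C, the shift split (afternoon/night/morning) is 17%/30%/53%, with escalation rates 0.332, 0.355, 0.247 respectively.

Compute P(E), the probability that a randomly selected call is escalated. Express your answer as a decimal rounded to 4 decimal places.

0.2130

P(E|A) = 0.21·0.18 + 0.29·0.184 + 0.5·0.35 = 0.0378 + 0.05336 + 0.175 = 0.26616
P(E|B) = 0.47·0.088 + 0.3·0.068 + 0.23·0.166 = 0.04136 + 0.0204 + 0.03818 = 0.09994
P(E|C) = 0.17·0.332 + 0.3·0.355 + 0.53·0.247 = 0.05644 + 0.1065 + 0.13091 = 0.29385
By total probability over the outer partition,
P(E) = 0.19·0.26616 + 0.39·0.09994 + 0.42·0.29385
      = 0.0505704 + 0.0389766 + 0.123417 = 0.212964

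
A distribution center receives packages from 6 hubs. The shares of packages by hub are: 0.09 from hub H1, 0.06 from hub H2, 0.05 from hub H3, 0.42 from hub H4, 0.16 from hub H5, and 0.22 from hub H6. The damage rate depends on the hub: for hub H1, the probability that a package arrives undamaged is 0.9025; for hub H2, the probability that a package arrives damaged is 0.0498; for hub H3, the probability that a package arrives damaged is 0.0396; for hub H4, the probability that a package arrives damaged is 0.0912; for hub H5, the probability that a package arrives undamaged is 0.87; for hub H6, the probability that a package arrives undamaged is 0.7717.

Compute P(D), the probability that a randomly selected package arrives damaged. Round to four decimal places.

P(D|H1) = 1 − 0.9025 = 0.0975.
P(D|H5) = 1 − 0.87 = 0.13.
P(D|H6) = 1 − 0.7717 = 0.2283.
Using total probability over the partition,
P(D) = P(D|H1)·P(H1) + P(D|H2)·P(H2) + P(D|H3)·P(H3) + P(D|H4)·P(H4) + P(D|H5)·P(H5) + P(D|H6)·P(H6)
      = 0.0975·0.09 + 0.0498·0.06 + 0.0396·0.05 + 0.0912·0.42 + 0.13·0.16 + 0.2283·0.22
      = 0.008775 + 0.002988 + 0.00198 + 0.038304 + 0.0208 + 0.050226 = 0.123073

P(D) ≈ 0.1231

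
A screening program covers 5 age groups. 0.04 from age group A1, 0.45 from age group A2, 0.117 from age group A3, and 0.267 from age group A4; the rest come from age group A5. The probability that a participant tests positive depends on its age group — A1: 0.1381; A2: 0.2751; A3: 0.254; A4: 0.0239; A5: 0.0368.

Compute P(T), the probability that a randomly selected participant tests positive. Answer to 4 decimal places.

P(T) ≈ 0.1701

P(A5) = 1 − (0.04 + 0.45 + 0.117 + 0.267) = 0.126.
P(T) = P(T|A1)·P(A1) + P(T|A2)·P(A2) + P(T|A3)·P(A3) + P(T|A4)·P(A4) + P(T|A5)·P(A5)
      = 0.1381·0.04 + 0.2751·0.45 + 0.254·0.117 + 0.0239·0.267 + 0.0368·0.126
      = 0.005524 + 0.123795 + 0.029718 + 0.0063813 + 0.0046368 = 0.1700551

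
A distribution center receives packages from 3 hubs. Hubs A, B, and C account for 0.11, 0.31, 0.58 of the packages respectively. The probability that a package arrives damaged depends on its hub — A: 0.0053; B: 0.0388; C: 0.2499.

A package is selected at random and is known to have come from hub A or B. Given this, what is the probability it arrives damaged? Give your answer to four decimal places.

Let S = {A, B}.
P(S) = 0.11 + 0.31 = 0.42.
P(D ∩ S) = 0.0053·0.11 + 0.0388·0.31 = 0.000583 + 0.012028 = 0.012611.
P(D | S) = 0.012611 / 0.42 = 0.030026…

P(D|S) ≈ 0.0300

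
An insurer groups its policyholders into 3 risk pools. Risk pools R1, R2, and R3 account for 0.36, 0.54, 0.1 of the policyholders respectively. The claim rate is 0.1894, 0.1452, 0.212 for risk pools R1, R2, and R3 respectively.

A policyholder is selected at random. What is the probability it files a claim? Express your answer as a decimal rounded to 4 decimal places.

Using total probability over the partition,
P(C) = P(C|R1)·P(R1) + P(C|R2)·P(R2) + P(C|R3)·P(R3)
      = 0.1894·0.36 + 0.1452·0.54 + 0.212·0.1
      = 0.068184 + 0.078408 + 0.0212 = 0.167792

0.1678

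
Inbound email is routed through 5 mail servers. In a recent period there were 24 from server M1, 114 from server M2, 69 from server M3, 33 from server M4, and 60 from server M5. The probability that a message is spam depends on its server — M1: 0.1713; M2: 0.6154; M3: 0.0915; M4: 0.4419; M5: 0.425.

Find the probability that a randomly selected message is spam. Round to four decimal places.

P(S) ≈ 0.4022

Total: 24 + 114 + 69 + 33 + 60 = 300.
P(M1) = 24/300 = 0.08. P(M2) = 114/300 = 0.38. P(M3) = 69/300 = 0.23. P(M4) = 33/300 = 0.11. P(M5) = 60/300 = 0.2.
P(S) = P(S|M1)·P(M1) + P(S|M2)·P(M2) + P(S|M3)·P(M3) + P(S|M4)·P(M4) + P(S|M5)·P(M5)
      = 0.1713·0.08 + 0.6154·0.38 + 0.0915·0.23 + 0.4419·0.11 + 0.425·0.2
      = 0.013704 + 0.233852 + 0.021045 + 0.048609 + 0.085 = 0.40221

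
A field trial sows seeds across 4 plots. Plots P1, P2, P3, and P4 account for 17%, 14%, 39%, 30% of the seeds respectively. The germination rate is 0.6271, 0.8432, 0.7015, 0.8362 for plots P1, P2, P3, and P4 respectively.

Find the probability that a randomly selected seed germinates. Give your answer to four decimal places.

P(G) ≈ 0.7491

P(G) = P(G|P1)·P(P1) + P(G|P2)·P(P2) + P(G|P3)·P(P3) + P(G|P4)·P(P4)
      = 0.6271·0.17 + 0.8432·0.14 + 0.7015·0.39 + 0.8362·0.3
      = 0.106607 + 0.118048 + 0.273585 + 0.25086 = 0.7491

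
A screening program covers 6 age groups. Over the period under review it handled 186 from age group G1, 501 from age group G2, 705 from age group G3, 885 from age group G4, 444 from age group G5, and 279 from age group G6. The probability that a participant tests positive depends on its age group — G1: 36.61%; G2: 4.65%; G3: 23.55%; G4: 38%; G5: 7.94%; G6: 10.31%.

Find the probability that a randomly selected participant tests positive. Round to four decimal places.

Total: 186 + 501 + 705 + 885 + 444 + 279 = 3000.
P(G1) = 186/3000 = 0.062. P(G2) = 501/3000 = 0.167. P(G3) = 705/3000 = 0.235. P(G4) = 885/3000 = 0.295. P(G5) = 444/3000 = 0.148. P(G6) = 279/3000 = 0.093.
P(T) = P(T|G1)·P(G1) + P(T|G2)·P(G2) + P(T|G3)·P(G3) + P(T|G4)·P(G4) + P(T|G5)·P(G5) + P(T|G6)·P(G6)
      = 0.3661·0.062 + 0.0465·0.167 + 0.2355·0.235 + 0.38·0.295 + 0.0794·0.148 + 0.1031·0.093
      = 0.0226982 + 0.0077655 + 0.0553425 + 0.1121 + 0.0117512 + 0.0095883 = 0.2192457

P(T) ≈ 0.2192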